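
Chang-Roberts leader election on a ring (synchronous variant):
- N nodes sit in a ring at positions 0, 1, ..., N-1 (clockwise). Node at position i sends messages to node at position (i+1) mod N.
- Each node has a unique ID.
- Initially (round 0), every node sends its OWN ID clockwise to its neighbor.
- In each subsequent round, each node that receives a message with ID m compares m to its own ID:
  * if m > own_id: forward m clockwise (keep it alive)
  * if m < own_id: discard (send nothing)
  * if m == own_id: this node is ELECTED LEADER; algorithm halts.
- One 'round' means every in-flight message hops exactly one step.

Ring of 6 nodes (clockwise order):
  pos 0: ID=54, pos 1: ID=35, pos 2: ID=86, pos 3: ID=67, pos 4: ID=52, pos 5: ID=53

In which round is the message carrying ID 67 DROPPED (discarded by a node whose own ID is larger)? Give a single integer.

Answer: 5

Derivation:
Round 1: pos1(id35) recv 54: fwd; pos2(id86) recv 35: drop; pos3(id67) recv 86: fwd; pos4(id52) recv 67: fwd; pos5(id53) recv 52: drop; pos0(id54) recv 53: drop
Round 2: pos2(id86) recv 54: drop; pos4(id52) recv 86: fwd; pos5(id53) recv 67: fwd
Round 3: pos5(id53) recv 86: fwd; pos0(id54) recv 67: fwd
Round 4: pos0(id54) recv 86: fwd; pos1(id35) recv 67: fwd
Round 5: pos1(id35) recv 86: fwd; pos2(id86) recv 67: drop
Round 6: pos2(id86) recv 86: ELECTED
Message ID 67 originates at pos 3; dropped at pos 2 in round 5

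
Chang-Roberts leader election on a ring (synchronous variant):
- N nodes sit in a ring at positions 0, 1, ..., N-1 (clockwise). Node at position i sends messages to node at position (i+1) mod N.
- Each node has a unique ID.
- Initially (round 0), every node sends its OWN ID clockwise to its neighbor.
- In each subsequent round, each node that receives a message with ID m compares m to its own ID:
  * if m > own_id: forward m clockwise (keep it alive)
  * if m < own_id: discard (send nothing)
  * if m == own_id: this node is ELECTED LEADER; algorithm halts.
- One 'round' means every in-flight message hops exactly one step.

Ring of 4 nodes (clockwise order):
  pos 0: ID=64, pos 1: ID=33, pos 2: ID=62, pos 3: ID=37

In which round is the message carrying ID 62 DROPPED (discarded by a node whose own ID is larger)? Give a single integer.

Answer: 2

Derivation:
Round 1: pos1(id33) recv 64: fwd; pos2(id62) recv 33: drop; pos3(id37) recv 62: fwd; pos0(id64) recv 37: drop
Round 2: pos2(id62) recv 64: fwd; pos0(id64) recv 62: drop
Round 3: pos3(id37) recv 64: fwd
Round 4: pos0(id64) recv 64: ELECTED
Message ID 62 originates at pos 2; dropped at pos 0 in round 2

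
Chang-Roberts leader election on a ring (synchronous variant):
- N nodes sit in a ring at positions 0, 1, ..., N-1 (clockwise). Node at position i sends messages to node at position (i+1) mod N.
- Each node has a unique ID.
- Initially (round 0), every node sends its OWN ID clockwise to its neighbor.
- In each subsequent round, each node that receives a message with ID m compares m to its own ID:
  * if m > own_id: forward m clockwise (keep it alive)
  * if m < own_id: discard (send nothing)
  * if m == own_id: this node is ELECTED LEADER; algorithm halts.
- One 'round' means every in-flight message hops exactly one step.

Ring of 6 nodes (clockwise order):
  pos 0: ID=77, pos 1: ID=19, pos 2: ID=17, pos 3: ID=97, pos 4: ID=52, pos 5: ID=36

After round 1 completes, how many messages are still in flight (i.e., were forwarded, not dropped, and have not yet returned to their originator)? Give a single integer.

Answer: 4

Derivation:
Round 1: pos1(id19) recv 77: fwd; pos2(id17) recv 19: fwd; pos3(id97) recv 17: drop; pos4(id52) recv 97: fwd; pos5(id36) recv 52: fwd; pos0(id77) recv 36: drop
After round 1: 4 messages still in flight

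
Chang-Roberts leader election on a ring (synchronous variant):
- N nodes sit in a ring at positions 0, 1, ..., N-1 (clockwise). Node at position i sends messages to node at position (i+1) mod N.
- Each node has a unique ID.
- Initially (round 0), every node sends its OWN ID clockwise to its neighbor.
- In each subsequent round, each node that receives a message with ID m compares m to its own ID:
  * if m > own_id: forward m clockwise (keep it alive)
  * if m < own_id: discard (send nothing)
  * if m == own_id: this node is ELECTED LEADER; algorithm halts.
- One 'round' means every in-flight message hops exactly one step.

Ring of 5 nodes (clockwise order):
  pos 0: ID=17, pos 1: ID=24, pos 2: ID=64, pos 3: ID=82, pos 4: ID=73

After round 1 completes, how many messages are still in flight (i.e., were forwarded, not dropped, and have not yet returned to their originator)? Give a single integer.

Round 1: pos1(id24) recv 17: drop; pos2(id64) recv 24: drop; pos3(id82) recv 64: drop; pos4(id73) recv 82: fwd; pos0(id17) recv 73: fwd
After round 1: 2 messages still in flight

Answer: 2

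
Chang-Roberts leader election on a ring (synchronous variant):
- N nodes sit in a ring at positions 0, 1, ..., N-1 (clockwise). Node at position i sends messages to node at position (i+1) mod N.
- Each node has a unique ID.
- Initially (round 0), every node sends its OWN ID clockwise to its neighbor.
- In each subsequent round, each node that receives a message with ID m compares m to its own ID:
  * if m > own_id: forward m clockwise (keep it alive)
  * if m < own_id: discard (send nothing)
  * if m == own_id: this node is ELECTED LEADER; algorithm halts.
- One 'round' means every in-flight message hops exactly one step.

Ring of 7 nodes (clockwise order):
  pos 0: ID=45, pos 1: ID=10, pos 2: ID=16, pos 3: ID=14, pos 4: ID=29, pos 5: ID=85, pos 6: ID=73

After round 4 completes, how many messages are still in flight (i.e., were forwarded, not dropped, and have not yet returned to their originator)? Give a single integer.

Answer: 3

Derivation:
Round 1: pos1(id10) recv 45: fwd; pos2(id16) recv 10: drop; pos3(id14) recv 16: fwd; pos4(id29) recv 14: drop; pos5(id85) recv 29: drop; pos6(id73) recv 85: fwd; pos0(id45) recv 73: fwd
Round 2: pos2(id16) recv 45: fwd; pos4(id29) recv 16: drop; pos0(id45) recv 85: fwd; pos1(id10) recv 73: fwd
Round 3: pos3(id14) recv 45: fwd; pos1(id10) recv 85: fwd; pos2(id16) recv 73: fwd
Round 4: pos4(id29) recv 45: fwd; pos2(id16) recv 85: fwd; pos3(id14) recv 73: fwd
After round 4: 3 messages still in flight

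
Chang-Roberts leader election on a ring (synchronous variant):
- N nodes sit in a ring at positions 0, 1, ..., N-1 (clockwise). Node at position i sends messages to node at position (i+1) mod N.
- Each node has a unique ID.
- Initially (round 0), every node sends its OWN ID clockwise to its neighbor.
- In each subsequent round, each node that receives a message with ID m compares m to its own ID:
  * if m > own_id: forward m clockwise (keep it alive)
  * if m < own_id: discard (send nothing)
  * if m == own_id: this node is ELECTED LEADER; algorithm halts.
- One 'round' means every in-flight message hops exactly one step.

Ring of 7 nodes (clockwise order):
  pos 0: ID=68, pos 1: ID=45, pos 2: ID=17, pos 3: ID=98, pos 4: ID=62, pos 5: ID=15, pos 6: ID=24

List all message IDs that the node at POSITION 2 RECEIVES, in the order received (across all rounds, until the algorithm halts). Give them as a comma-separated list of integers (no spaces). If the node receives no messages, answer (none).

Round 1: pos1(id45) recv 68: fwd; pos2(id17) recv 45: fwd; pos3(id98) recv 17: drop; pos4(id62) recv 98: fwd; pos5(id15) recv 62: fwd; pos6(id24) recv 15: drop; pos0(id68) recv 24: drop
Round 2: pos2(id17) recv 68: fwd; pos3(id98) recv 45: drop; pos5(id15) recv 98: fwd; pos6(id24) recv 62: fwd
Round 3: pos3(id98) recv 68: drop; pos6(id24) recv 98: fwd; pos0(id68) recv 62: drop
Round 4: pos0(id68) recv 98: fwd
Round 5: pos1(id45) recv 98: fwd
Round 6: pos2(id17) recv 98: fwd
Round 7: pos3(id98) recv 98: ELECTED

Answer: 45,68,98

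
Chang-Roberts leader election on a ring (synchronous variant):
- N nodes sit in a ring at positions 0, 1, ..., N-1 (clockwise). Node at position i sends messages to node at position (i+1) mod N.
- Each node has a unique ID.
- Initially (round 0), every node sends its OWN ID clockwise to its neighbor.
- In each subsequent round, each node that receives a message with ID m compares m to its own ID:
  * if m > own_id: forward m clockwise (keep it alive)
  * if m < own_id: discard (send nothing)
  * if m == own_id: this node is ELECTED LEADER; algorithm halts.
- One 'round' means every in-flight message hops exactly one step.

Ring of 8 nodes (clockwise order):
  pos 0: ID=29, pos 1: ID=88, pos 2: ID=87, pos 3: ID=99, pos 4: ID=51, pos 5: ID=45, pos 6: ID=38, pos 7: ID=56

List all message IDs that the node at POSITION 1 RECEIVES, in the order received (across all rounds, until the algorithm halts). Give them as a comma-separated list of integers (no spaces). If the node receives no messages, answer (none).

Round 1: pos1(id88) recv 29: drop; pos2(id87) recv 88: fwd; pos3(id99) recv 87: drop; pos4(id51) recv 99: fwd; pos5(id45) recv 51: fwd; pos6(id38) recv 45: fwd; pos7(id56) recv 38: drop; pos0(id29) recv 56: fwd
Round 2: pos3(id99) recv 88: drop; pos5(id45) recv 99: fwd; pos6(id38) recv 51: fwd; pos7(id56) recv 45: drop; pos1(id88) recv 56: drop
Round 3: pos6(id38) recv 99: fwd; pos7(id56) recv 51: drop
Round 4: pos7(id56) recv 99: fwd
Round 5: pos0(id29) recv 99: fwd
Round 6: pos1(id88) recv 99: fwd
Round 7: pos2(id87) recv 99: fwd
Round 8: pos3(id99) recv 99: ELECTED

Answer: 29,56,99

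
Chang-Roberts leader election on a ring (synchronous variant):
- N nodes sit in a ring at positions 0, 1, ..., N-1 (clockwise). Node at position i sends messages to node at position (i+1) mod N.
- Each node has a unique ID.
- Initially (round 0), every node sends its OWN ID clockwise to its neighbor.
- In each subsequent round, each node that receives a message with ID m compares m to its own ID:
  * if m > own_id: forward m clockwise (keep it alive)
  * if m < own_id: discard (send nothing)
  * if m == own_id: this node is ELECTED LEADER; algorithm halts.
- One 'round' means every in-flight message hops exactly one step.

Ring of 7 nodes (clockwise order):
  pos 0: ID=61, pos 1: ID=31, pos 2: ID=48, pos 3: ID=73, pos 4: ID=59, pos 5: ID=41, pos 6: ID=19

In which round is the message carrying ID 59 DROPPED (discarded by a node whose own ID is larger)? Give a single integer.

Round 1: pos1(id31) recv 61: fwd; pos2(id48) recv 31: drop; pos3(id73) recv 48: drop; pos4(id59) recv 73: fwd; pos5(id41) recv 59: fwd; pos6(id19) recv 41: fwd; pos0(id61) recv 19: drop
Round 2: pos2(id48) recv 61: fwd; pos5(id41) recv 73: fwd; pos6(id19) recv 59: fwd; pos0(id61) recv 41: drop
Round 3: pos3(id73) recv 61: drop; pos6(id19) recv 73: fwd; pos0(id61) recv 59: drop
Round 4: pos0(id61) recv 73: fwd
Round 5: pos1(id31) recv 73: fwd
Round 6: pos2(id48) recv 73: fwd
Round 7: pos3(id73) recv 73: ELECTED
Message ID 59 originates at pos 4; dropped at pos 0 in round 3

Answer: 3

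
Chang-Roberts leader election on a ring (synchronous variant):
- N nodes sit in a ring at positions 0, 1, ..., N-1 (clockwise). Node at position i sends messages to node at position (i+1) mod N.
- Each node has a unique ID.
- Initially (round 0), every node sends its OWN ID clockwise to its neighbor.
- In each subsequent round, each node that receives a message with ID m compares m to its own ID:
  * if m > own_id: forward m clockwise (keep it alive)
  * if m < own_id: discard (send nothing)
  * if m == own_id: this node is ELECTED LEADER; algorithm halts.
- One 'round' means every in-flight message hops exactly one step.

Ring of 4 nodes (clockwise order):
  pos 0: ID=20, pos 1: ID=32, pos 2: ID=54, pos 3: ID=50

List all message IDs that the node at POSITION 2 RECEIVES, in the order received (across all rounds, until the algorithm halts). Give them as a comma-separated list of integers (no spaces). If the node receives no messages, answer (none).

Round 1: pos1(id32) recv 20: drop; pos2(id54) recv 32: drop; pos3(id50) recv 54: fwd; pos0(id20) recv 50: fwd
Round 2: pos0(id20) recv 54: fwd; pos1(id32) recv 50: fwd
Round 3: pos1(id32) recv 54: fwd; pos2(id54) recv 50: drop
Round 4: pos2(id54) recv 54: ELECTED

Answer: 32,50,54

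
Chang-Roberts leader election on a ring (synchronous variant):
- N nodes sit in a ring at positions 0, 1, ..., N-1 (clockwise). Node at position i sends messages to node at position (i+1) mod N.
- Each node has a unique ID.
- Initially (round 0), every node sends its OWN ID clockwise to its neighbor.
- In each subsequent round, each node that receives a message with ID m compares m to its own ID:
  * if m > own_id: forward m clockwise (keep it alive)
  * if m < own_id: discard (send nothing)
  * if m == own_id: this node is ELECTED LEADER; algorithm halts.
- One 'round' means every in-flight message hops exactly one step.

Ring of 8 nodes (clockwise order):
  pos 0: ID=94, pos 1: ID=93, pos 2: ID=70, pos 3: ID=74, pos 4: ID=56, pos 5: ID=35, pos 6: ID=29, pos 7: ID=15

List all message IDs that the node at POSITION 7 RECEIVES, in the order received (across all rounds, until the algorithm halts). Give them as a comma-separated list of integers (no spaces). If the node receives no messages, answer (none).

Answer: 29,35,56,74,93,94

Derivation:
Round 1: pos1(id93) recv 94: fwd; pos2(id70) recv 93: fwd; pos3(id74) recv 70: drop; pos4(id56) recv 74: fwd; pos5(id35) recv 56: fwd; pos6(id29) recv 35: fwd; pos7(id15) recv 29: fwd; pos0(id94) recv 15: drop
Round 2: pos2(id70) recv 94: fwd; pos3(id74) recv 93: fwd; pos5(id35) recv 74: fwd; pos6(id29) recv 56: fwd; pos7(id15) recv 35: fwd; pos0(id94) recv 29: drop
Round 3: pos3(id74) recv 94: fwd; pos4(id56) recv 93: fwd; pos6(id29) recv 74: fwd; pos7(id15) recv 56: fwd; pos0(id94) recv 35: drop
Round 4: pos4(id56) recv 94: fwd; pos5(id35) recv 93: fwd; pos7(id15) recv 74: fwd; pos0(id94) recv 56: drop
Round 5: pos5(id35) recv 94: fwd; pos6(id29) recv 93: fwd; pos0(id94) recv 74: drop
Round 6: pos6(id29) recv 94: fwd; pos7(id15) recv 93: fwd
Round 7: pos7(id15) recv 94: fwd; pos0(id94) recv 93: drop
Round 8: pos0(id94) recv 94: ELECTED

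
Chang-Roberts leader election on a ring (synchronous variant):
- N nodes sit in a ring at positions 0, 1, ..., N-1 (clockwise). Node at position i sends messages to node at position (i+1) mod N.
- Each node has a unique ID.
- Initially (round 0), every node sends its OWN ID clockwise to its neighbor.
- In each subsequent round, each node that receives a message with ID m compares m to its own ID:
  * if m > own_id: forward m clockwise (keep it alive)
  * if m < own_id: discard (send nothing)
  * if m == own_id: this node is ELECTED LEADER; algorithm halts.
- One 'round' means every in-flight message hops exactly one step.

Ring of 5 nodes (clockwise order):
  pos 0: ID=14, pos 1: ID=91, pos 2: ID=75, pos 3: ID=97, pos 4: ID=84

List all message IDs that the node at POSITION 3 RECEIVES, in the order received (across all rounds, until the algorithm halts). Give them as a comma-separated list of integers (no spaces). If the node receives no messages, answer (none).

Answer: 75,91,97

Derivation:
Round 1: pos1(id91) recv 14: drop; pos2(id75) recv 91: fwd; pos3(id97) recv 75: drop; pos4(id84) recv 97: fwd; pos0(id14) recv 84: fwd
Round 2: pos3(id97) recv 91: drop; pos0(id14) recv 97: fwd; pos1(id91) recv 84: drop
Round 3: pos1(id91) recv 97: fwd
Round 4: pos2(id75) recv 97: fwd
Round 5: pos3(id97) recv 97: ELECTED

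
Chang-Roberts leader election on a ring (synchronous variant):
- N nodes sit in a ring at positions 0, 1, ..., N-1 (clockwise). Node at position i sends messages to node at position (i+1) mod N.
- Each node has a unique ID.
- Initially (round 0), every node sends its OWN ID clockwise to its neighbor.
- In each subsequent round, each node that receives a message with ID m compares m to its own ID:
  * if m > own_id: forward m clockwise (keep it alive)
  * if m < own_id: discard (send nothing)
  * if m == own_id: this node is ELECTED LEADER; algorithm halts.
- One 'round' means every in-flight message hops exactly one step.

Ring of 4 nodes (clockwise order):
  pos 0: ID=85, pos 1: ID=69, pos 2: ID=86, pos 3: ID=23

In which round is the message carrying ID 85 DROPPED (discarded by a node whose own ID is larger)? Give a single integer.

Round 1: pos1(id69) recv 85: fwd; pos2(id86) recv 69: drop; pos3(id23) recv 86: fwd; pos0(id85) recv 23: drop
Round 2: pos2(id86) recv 85: drop; pos0(id85) recv 86: fwd
Round 3: pos1(id69) recv 86: fwd
Round 4: pos2(id86) recv 86: ELECTED
Message ID 85 originates at pos 0; dropped at pos 2 in round 2

Answer: 2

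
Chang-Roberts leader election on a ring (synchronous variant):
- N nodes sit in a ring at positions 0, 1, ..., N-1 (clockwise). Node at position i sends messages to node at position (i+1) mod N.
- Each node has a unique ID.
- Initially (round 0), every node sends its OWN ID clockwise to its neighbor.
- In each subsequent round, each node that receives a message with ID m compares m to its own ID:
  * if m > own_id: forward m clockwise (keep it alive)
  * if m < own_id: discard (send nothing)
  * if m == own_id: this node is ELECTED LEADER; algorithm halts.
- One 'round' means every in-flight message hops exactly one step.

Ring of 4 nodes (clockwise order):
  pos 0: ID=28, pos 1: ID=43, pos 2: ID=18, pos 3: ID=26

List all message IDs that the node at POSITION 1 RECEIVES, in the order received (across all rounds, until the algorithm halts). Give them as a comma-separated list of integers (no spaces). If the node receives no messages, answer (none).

Round 1: pos1(id43) recv 28: drop; pos2(id18) recv 43: fwd; pos3(id26) recv 18: drop; pos0(id28) recv 26: drop
Round 2: pos3(id26) recv 43: fwd
Round 3: pos0(id28) recv 43: fwd
Round 4: pos1(id43) recv 43: ELECTED

Answer: 28,43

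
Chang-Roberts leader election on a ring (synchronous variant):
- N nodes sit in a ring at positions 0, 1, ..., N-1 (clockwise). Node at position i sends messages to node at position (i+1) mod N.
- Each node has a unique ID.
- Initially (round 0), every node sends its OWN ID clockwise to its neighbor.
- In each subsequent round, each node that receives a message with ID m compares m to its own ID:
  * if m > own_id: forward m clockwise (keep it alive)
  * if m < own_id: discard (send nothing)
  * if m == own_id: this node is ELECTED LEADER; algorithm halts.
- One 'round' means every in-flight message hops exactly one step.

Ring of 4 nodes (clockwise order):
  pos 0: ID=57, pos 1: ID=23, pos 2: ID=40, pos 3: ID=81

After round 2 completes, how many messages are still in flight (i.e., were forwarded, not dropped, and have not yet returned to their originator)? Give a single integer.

Answer: 2

Derivation:
Round 1: pos1(id23) recv 57: fwd; pos2(id40) recv 23: drop; pos3(id81) recv 40: drop; pos0(id57) recv 81: fwd
Round 2: pos2(id40) recv 57: fwd; pos1(id23) recv 81: fwd
After round 2: 2 messages still in flight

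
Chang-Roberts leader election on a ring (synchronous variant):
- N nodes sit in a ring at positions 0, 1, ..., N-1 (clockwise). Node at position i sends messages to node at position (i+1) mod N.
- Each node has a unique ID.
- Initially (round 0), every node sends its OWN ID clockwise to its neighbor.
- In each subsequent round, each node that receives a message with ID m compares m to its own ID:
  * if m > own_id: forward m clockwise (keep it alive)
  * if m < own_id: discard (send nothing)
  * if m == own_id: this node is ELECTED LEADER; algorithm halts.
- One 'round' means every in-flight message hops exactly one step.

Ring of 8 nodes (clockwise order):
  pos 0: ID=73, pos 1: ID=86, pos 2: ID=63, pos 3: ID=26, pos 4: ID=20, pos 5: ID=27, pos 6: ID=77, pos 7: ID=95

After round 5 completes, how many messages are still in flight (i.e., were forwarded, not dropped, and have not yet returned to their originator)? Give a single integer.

Round 1: pos1(id86) recv 73: drop; pos2(id63) recv 86: fwd; pos3(id26) recv 63: fwd; pos4(id20) recv 26: fwd; pos5(id27) recv 20: drop; pos6(id77) recv 27: drop; pos7(id95) recv 77: drop; pos0(id73) recv 95: fwd
Round 2: pos3(id26) recv 86: fwd; pos4(id20) recv 63: fwd; pos5(id27) recv 26: drop; pos1(id86) recv 95: fwd
Round 3: pos4(id20) recv 86: fwd; pos5(id27) recv 63: fwd; pos2(id63) recv 95: fwd
Round 4: pos5(id27) recv 86: fwd; pos6(id77) recv 63: drop; pos3(id26) recv 95: fwd
Round 5: pos6(id77) recv 86: fwd; pos4(id20) recv 95: fwd
After round 5: 2 messages still in flight

Answer: 2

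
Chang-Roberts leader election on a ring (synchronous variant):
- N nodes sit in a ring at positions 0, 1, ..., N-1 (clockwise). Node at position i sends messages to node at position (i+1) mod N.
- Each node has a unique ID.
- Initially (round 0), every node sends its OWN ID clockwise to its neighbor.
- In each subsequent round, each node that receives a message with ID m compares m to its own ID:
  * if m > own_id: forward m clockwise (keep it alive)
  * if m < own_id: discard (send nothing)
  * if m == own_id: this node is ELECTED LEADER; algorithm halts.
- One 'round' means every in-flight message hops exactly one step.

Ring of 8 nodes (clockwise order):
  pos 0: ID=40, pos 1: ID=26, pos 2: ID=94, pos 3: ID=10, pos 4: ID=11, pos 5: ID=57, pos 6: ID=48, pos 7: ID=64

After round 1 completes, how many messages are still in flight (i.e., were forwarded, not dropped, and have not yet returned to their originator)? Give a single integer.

Answer: 4

Derivation:
Round 1: pos1(id26) recv 40: fwd; pos2(id94) recv 26: drop; pos3(id10) recv 94: fwd; pos4(id11) recv 10: drop; pos5(id57) recv 11: drop; pos6(id48) recv 57: fwd; pos7(id64) recv 48: drop; pos0(id40) recv 64: fwd
After round 1: 4 messages still in flight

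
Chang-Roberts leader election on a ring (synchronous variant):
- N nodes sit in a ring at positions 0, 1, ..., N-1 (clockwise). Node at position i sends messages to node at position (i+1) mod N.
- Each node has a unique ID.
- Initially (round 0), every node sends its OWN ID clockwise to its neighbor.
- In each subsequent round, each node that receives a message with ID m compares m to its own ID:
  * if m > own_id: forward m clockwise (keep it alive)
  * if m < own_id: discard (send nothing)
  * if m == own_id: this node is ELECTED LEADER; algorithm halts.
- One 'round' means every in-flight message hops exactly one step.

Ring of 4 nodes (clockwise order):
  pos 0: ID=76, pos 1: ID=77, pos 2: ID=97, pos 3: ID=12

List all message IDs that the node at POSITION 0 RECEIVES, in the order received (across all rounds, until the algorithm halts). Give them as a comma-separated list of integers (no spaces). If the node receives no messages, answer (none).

Round 1: pos1(id77) recv 76: drop; pos2(id97) recv 77: drop; pos3(id12) recv 97: fwd; pos0(id76) recv 12: drop
Round 2: pos0(id76) recv 97: fwd
Round 3: pos1(id77) recv 97: fwd
Round 4: pos2(id97) recv 97: ELECTED

Answer: 12,97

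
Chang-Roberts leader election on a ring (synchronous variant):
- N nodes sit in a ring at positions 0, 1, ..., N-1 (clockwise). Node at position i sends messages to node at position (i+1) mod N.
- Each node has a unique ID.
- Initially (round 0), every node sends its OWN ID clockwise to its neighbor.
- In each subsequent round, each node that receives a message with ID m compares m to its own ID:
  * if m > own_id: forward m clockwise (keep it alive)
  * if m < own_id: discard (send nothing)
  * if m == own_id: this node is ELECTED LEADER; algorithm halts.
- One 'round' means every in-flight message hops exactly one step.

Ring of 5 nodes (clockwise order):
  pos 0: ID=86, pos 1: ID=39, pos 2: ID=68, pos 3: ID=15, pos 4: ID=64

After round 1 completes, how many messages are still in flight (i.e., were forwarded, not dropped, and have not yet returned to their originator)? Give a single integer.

Answer: 2

Derivation:
Round 1: pos1(id39) recv 86: fwd; pos2(id68) recv 39: drop; pos3(id15) recv 68: fwd; pos4(id64) recv 15: drop; pos0(id86) recv 64: drop
After round 1: 2 messages still in flight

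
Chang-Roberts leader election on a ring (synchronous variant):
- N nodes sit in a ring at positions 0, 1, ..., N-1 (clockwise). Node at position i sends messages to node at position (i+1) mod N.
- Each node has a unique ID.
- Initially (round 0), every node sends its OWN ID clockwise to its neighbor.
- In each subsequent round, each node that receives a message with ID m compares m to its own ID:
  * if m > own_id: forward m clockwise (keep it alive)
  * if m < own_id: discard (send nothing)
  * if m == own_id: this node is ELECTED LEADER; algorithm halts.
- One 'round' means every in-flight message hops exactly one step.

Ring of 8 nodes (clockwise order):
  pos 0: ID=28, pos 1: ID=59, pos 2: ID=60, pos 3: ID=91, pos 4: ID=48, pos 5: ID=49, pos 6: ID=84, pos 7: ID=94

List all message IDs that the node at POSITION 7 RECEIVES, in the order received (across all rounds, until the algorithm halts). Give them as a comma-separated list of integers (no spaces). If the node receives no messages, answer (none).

Round 1: pos1(id59) recv 28: drop; pos2(id60) recv 59: drop; pos3(id91) recv 60: drop; pos4(id48) recv 91: fwd; pos5(id49) recv 48: drop; pos6(id84) recv 49: drop; pos7(id94) recv 84: drop; pos0(id28) recv 94: fwd
Round 2: pos5(id49) recv 91: fwd; pos1(id59) recv 94: fwd
Round 3: pos6(id84) recv 91: fwd; pos2(id60) recv 94: fwd
Round 4: pos7(id94) recv 91: drop; pos3(id91) recv 94: fwd
Round 5: pos4(id48) recv 94: fwd
Round 6: pos5(id49) recv 94: fwd
Round 7: pos6(id84) recv 94: fwd
Round 8: pos7(id94) recv 94: ELECTED

Answer: 84,91,94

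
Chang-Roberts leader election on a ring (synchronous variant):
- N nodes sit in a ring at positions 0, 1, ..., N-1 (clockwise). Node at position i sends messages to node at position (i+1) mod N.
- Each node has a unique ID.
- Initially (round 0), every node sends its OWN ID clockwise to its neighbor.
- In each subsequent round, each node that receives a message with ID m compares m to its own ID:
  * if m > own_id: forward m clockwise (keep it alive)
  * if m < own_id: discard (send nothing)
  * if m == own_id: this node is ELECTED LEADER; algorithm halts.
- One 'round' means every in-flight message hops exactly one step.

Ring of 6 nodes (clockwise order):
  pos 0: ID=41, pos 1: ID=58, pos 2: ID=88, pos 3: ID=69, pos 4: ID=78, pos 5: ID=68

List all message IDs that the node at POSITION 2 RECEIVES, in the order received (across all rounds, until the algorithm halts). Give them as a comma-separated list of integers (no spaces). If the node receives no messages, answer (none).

Round 1: pos1(id58) recv 41: drop; pos2(id88) recv 58: drop; pos3(id69) recv 88: fwd; pos4(id78) recv 69: drop; pos5(id68) recv 78: fwd; pos0(id41) recv 68: fwd
Round 2: pos4(id78) recv 88: fwd; pos0(id41) recv 78: fwd; pos1(id58) recv 68: fwd
Round 3: pos5(id68) recv 88: fwd; pos1(id58) recv 78: fwd; pos2(id88) recv 68: drop
Round 4: pos0(id41) recv 88: fwd; pos2(id88) recv 78: drop
Round 5: pos1(id58) recv 88: fwd
Round 6: pos2(id88) recv 88: ELECTED

Answer: 58,68,78,88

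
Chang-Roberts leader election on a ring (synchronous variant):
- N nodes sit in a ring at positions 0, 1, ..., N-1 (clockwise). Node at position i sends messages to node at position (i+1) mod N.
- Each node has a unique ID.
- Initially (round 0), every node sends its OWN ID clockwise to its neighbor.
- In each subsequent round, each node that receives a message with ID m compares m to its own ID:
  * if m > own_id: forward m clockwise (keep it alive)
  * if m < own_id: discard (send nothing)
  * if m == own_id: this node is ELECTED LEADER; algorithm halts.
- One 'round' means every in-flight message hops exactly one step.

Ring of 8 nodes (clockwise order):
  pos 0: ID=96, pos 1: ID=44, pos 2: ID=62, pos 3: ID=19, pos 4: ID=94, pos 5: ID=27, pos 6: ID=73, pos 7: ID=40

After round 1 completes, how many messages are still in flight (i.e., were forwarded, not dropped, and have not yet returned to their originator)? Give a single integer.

Round 1: pos1(id44) recv 96: fwd; pos2(id62) recv 44: drop; pos3(id19) recv 62: fwd; pos4(id94) recv 19: drop; pos5(id27) recv 94: fwd; pos6(id73) recv 27: drop; pos7(id40) recv 73: fwd; pos0(id96) recv 40: drop
After round 1: 4 messages still in flight

Answer: 4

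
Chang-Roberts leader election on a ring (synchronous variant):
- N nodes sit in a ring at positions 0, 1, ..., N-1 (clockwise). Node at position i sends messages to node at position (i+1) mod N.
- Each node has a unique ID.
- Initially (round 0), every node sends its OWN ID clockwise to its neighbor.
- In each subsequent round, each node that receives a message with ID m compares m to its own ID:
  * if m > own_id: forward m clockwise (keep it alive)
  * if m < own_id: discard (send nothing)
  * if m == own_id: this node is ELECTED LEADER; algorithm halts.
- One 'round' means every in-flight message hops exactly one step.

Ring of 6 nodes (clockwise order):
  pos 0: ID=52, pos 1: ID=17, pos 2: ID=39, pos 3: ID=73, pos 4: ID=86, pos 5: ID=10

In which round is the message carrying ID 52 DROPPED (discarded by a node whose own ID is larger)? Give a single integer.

Answer: 3

Derivation:
Round 1: pos1(id17) recv 52: fwd; pos2(id39) recv 17: drop; pos3(id73) recv 39: drop; pos4(id86) recv 73: drop; pos5(id10) recv 86: fwd; pos0(id52) recv 10: drop
Round 2: pos2(id39) recv 52: fwd; pos0(id52) recv 86: fwd
Round 3: pos3(id73) recv 52: drop; pos1(id17) recv 86: fwd
Round 4: pos2(id39) recv 86: fwd
Round 5: pos3(id73) recv 86: fwd
Round 6: pos4(id86) recv 86: ELECTED
Message ID 52 originates at pos 0; dropped at pos 3 in round 3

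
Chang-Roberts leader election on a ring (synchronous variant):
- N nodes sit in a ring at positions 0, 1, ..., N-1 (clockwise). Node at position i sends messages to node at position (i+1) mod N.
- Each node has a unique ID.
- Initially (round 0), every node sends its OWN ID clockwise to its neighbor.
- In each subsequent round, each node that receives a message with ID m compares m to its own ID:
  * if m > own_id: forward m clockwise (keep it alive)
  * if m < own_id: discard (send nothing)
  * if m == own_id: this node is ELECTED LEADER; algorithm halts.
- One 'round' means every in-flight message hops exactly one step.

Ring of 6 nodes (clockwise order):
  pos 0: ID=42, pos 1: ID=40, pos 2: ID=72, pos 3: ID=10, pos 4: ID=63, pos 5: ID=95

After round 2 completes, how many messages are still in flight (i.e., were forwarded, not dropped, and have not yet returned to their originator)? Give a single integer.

Answer: 2

Derivation:
Round 1: pos1(id40) recv 42: fwd; pos2(id72) recv 40: drop; pos3(id10) recv 72: fwd; pos4(id63) recv 10: drop; pos5(id95) recv 63: drop; pos0(id42) recv 95: fwd
Round 2: pos2(id72) recv 42: drop; pos4(id63) recv 72: fwd; pos1(id40) recv 95: fwd
After round 2: 2 messages still in flight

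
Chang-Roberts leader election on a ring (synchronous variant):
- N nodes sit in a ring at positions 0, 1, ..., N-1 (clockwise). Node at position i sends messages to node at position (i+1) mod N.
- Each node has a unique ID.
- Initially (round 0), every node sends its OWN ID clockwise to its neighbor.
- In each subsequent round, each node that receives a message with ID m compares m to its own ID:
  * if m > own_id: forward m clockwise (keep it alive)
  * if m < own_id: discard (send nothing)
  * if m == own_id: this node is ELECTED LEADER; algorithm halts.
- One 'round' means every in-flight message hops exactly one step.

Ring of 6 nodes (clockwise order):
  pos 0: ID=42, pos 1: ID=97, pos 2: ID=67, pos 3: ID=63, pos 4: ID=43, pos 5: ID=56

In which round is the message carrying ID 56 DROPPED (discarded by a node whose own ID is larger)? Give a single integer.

Answer: 2

Derivation:
Round 1: pos1(id97) recv 42: drop; pos2(id67) recv 97: fwd; pos3(id63) recv 67: fwd; pos4(id43) recv 63: fwd; pos5(id56) recv 43: drop; pos0(id42) recv 56: fwd
Round 2: pos3(id63) recv 97: fwd; pos4(id43) recv 67: fwd; pos5(id56) recv 63: fwd; pos1(id97) recv 56: drop
Round 3: pos4(id43) recv 97: fwd; pos5(id56) recv 67: fwd; pos0(id42) recv 63: fwd
Round 4: pos5(id56) recv 97: fwd; pos0(id42) recv 67: fwd; pos1(id97) recv 63: drop
Round 5: pos0(id42) recv 97: fwd; pos1(id97) recv 67: drop
Round 6: pos1(id97) recv 97: ELECTED
Message ID 56 originates at pos 5; dropped at pos 1 in round 2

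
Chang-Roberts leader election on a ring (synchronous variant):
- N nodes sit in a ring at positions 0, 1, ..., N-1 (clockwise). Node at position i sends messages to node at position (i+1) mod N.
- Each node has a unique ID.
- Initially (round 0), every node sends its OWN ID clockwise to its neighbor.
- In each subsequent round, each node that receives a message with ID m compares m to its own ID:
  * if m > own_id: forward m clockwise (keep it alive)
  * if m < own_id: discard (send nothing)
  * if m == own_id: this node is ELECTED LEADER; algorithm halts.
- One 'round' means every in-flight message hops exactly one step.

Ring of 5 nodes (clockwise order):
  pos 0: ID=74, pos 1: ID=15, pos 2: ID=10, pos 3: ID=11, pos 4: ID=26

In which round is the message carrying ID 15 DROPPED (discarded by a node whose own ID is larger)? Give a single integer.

Answer: 3

Derivation:
Round 1: pos1(id15) recv 74: fwd; pos2(id10) recv 15: fwd; pos3(id11) recv 10: drop; pos4(id26) recv 11: drop; pos0(id74) recv 26: drop
Round 2: pos2(id10) recv 74: fwd; pos3(id11) recv 15: fwd
Round 3: pos3(id11) recv 74: fwd; pos4(id26) recv 15: drop
Round 4: pos4(id26) recv 74: fwd
Round 5: pos0(id74) recv 74: ELECTED
Message ID 15 originates at pos 1; dropped at pos 4 in round 3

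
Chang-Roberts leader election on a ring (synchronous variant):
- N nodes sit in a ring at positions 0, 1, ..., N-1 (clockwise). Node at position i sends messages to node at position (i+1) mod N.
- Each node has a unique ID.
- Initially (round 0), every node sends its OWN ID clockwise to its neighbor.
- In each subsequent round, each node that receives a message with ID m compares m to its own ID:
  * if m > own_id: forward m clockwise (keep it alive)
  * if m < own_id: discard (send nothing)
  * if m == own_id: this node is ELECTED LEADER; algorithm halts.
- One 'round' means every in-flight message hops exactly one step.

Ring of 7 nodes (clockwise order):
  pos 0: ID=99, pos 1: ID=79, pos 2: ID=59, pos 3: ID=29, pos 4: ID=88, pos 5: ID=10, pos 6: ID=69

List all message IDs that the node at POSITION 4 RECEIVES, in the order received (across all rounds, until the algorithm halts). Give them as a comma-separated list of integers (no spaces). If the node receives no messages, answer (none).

Answer: 29,59,79,99

Derivation:
Round 1: pos1(id79) recv 99: fwd; pos2(id59) recv 79: fwd; pos3(id29) recv 59: fwd; pos4(id88) recv 29: drop; pos5(id10) recv 88: fwd; pos6(id69) recv 10: drop; pos0(id99) recv 69: drop
Round 2: pos2(id59) recv 99: fwd; pos3(id29) recv 79: fwd; pos4(id88) recv 59: drop; pos6(id69) recv 88: fwd
Round 3: pos3(id29) recv 99: fwd; pos4(id88) recv 79: drop; pos0(id99) recv 88: drop
Round 4: pos4(id88) recv 99: fwd
Round 5: pos5(id10) recv 99: fwd
Round 6: pos6(id69) recv 99: fwd
Round 7: pos0(id99) recv 99: ELECTED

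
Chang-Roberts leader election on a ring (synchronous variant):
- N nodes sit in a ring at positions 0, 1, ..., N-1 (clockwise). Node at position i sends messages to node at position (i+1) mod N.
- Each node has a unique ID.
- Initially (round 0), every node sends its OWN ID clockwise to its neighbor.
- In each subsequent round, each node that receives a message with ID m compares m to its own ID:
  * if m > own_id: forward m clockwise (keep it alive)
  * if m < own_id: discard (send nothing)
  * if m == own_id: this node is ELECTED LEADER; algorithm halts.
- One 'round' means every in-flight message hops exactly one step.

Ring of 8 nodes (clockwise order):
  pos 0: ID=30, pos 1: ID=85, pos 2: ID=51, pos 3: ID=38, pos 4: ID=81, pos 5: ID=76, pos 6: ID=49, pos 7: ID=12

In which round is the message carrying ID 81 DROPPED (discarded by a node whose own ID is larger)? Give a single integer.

Answer: 5

Derivation:
Round 1: pos1(id85) recv 30: drop; pos2(id51) recv 85: fwd; pos3(id38) recv 51: fwd; pos4(id81) recv 38: drop; pos5(id76) recv 81: fwd; pos6(id49) recv 76: fwd; pos7(id12) recv 49: fwd; pos0(id30) recv 12: drop
Round 2: pos3(id38) recv 85: fwd; pos4(id81) recv 51: drop; pos6(id49) recv 81: fwd; pos7(id12) recv 76: fwd; pos0(id30) recv 49: fwd
Round 3: pos4(id81) recv 85: fwd; pos7(id12) recv 81: fwd; pos0(id30) recv 76: fwd; pos1(id85) recv 49: drop
Round 4: pos5(id76) recv 85: fwd; pos0(id30) recv 81: fwd; pos1(id85) recv 76: drop
Round 5: pos6(id49) recv 85: fwd; pos1(id85) recv 81: drop
Round 6: pos7(id12) recv 85: fwd
Round 7: pos0(id30) recv 85: fwd
Round 8: pos1(id85) recv 85: ELECTED
Message ID 81 originates at pos 4; dropped at pos 1 in round 5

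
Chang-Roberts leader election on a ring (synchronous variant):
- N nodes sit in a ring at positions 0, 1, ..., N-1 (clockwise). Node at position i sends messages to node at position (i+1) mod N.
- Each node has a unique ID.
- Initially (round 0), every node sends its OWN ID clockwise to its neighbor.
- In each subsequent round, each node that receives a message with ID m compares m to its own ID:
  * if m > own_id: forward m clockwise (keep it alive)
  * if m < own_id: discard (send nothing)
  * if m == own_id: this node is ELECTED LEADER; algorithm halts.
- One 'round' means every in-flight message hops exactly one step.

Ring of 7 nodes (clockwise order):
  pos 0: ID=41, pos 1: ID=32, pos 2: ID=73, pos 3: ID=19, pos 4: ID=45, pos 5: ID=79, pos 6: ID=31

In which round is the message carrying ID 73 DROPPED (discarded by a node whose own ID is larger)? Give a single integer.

Round 1: pos1(id32) recv 41: fwd; pos2(id73) recv 32: drop; pos3(id19) recv 73: fwd; pos4(id45) recv 19: drop; pos5(id79) recv 45: drop; pos6(id31) recv 79: fwd; pos0(id41) recv 31: drop
Round 2: pos2(id73) recv 41: drop; pos4(id45) recv 73: fwd; pos0(id41) recv 79: fwd
Round 3: pos5(id79) recv 73: drop; pos1(id32) recv 79: fwd
Round 4: pos2(id73) recv 79: fwd
Round 5: pos3(id19) recv 79: fwd
Round 6: pos4(id45) recv 79: fwd
Round 7: pos5(id79) recv 79: ELECTED
Message ID 73 originates at pos 2; dropped at pos 5 in round 3

Answer: 3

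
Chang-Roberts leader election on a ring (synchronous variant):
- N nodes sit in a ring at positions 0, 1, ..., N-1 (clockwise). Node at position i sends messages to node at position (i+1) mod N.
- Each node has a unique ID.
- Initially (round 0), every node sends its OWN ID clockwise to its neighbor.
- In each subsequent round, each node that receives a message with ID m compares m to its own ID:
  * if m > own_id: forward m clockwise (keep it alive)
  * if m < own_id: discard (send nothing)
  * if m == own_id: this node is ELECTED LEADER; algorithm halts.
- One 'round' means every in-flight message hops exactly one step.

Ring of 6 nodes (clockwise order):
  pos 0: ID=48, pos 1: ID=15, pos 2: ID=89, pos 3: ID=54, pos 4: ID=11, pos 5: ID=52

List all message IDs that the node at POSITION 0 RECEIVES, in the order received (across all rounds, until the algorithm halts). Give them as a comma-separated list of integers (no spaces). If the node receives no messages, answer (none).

Answer: 52,54,89

Derivation:
Round 1: pos1(id15) recv 48: fwd; pos2(id89) recv 15: drop; pos3(id54) recv 89: fwd; pos4(id11) recv 54: fwd; pos5(id52) recv 11: drop; pos0(id48) recv 52: fwd
Round 2: pos2(id89) recv 48: drop; pos4(id11) recv 89: fwd; pos5(id52) recv 54: fwd; pos1(id15) recv 52: fwd
Round 3: pos5(id52) recv 89: fwd; pos0(id48) recv 54: fwd; pos2(id89) recv 52: drop
Round 4: pos0(id48) recv 89: fwd; pos1(id15) recv 54: fwd
Round 5: pos1(id15) recv 89: fwd; pos2(id89) recv 54: drop
Round 6: pos2(id89) recv 89: ELECTED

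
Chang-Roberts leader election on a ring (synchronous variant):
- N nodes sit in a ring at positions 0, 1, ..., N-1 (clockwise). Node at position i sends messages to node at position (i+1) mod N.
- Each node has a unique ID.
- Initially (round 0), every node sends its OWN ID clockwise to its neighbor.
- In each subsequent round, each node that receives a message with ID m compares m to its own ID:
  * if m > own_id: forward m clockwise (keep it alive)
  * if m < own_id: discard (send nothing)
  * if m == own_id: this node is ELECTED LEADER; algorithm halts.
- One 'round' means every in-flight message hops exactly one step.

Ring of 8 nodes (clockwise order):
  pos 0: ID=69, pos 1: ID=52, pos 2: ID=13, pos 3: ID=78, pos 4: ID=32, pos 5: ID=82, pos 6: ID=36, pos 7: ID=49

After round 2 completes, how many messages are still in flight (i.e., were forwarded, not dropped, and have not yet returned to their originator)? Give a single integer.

Round 1: pos1(id52) recv 69: fwd; pos2(id13) recv 52: fwd; pos3(id78) recv 13: drop; pos4(id32) recv 78: fwd; pos5(id82) recv 32: drop; pos6(id36) recv 82: fwd; pos7(id49) recv 36: drop; pos0(id69) recv 49: drop
Round 2: pos2(id13) recv 69: fwd; pos3(id78) recv 52: drop; pos5(id82) recv 78: drop; pos7(id49) recv 82: fwd
After round 2: 2 messages still in flight

Answer: 2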